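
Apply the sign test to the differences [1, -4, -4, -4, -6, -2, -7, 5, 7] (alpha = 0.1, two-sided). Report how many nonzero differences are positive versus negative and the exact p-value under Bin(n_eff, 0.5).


Step 1: Discard zero differences. Original n = 9; n_eff = number of nonzero differences = 9.
Nonzero differences (with sign): +1, -4, -4, -4, -6, -2, -7, +5, +7
Step 2: Count signs: positive = 3, negative = 6.
Step 3: Under H0: P(positive) = 0.5, so the number of positives S ~ Bin(9, 0.5).
Step 4: Two-sided exact p-value = sum of Bin(9,0.5) probabilities at or below the observed probability = 0.507812.
Step 5: alpha = 0.1. fail to reject H0.

n_eff = 9, pos = 3, neg = 6, p = 0.507812, fail to reject H0.


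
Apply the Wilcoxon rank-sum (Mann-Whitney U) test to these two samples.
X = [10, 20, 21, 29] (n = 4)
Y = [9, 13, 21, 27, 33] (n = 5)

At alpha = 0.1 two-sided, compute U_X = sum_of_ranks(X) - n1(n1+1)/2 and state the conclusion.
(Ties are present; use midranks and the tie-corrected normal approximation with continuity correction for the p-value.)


Step 1: Combine and sort all 9 observations; assign midranks.
sorted (value, group): (9,Y), (10,X), (13,Y), (20,X), (21,X), (21,Y), (27,Y), (29,X), (33,Y)
ranks: 9->1, 10->2, 13->3, 20->4, 21->5.5, 21->5.5, 27->7, 29->8, 33->9
Step 2: Rank sum for X: R1 = 2 + 4 + 5.5 + 8 = 19.5.
Step 3: U_X = R1 - n1(n1+1)/2 = 19.5 - 4*5/2 = 19.5 - 10 = 9.5.
       U_Y = n1*n2 - U_X = 20 - 9.5 = 10.5.
Step 4: Ties are present, so use the tie-corrected normal approximation (with continuity correction) for the p-value.
Step 5: p-value = 1.000000; compare to alpha = 0.1. fail to reject H0.

U_X = 9.5, p = 1.000000, fail to reject H0 at alpha = 0.1.


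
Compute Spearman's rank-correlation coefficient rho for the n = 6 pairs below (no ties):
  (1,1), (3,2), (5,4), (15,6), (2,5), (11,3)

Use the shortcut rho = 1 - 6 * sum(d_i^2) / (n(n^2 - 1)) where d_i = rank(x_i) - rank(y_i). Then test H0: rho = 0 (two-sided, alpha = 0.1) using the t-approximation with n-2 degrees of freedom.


Step 1: Rank x and y separately (midranks; no ties here).
rank(x): 1->1, 3->3, 5->4, 15->6, 2->2, 11->5
rank(y): 1->1, 2->2, 4->4, 6->6, 5->5, 3->3
Step 2: d_i = R_x(i) - R_y(i); compute d_i^2.
  (1-1)^2=0, (3-2)^2=1, (4-4)^2=0, (6-6)^2=0, (2-5)^2=9, (5-3)^2=4
sum(d^2) = 14.
Step 3: rho = 1 - 6*14 / (6*(6^2 - 1)) = 1 - 84/210 = 0.600000.
Step 4: Under H0, t = rho * sqrt((n-2)/(1-rho^2)) = 1.5000 ~ t(4).
Step 5: Two-sided p-value from the t-distribution with 4 df = 0.208000.
Step 6: alpha = 0.1. fail to reject H0.

rho = 0.6000, p = 0.208000, fail to reject H0 at alpha = 0.1.


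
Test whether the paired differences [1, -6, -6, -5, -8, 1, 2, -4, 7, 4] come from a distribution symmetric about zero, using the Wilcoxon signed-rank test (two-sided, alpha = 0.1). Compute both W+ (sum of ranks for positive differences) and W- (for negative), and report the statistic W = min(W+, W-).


Step 1: Drop any zero differences (none here) and take |d_i|.
|d| = [1, 6, 6, 5, 8, 1, 2, 4, 7, 4]
Step 2: Midrank |d_i| (ties get averaged ranks).
ranks: |1|->1.5, |6|->7.5, |6|->7.5, |5|->6, |8|->10, |1|->1.5, |2|->3, |4|->4.5, |7|->9, |4|->4.5
Step 3: Attach original signs; sum ranks with positive sign and with negative sign.
W+ = 1.5 + 1.5 + 3 + 9 + 4.5 = 19.5
W- = 7.5 + 7.5 + 6 + 10 + 4.5 = 35.5
(Check: W+ + W- = 55 should equal n(n+1)/2 = 55.)
Step 4: Test statistic W = min(W+, W-) = 19.5.
Step 5: Ties in |d|, so use the tie-corrected normal approximation.
        E[W] = n(n+1)/4 = 10*11/4 = 27.5.
        Tie groups: |d|=1 (t=2), |d|=4 (t=2), |d|=6 (t=2); sum(t^3 - t) = 18.
        Var[W] = n(n+1)(2n+1)/24 - sum(t^3-t)/48 = 2310/24 - 18/48 = 95.875.
        z = (W - E[W]) / sqrt(Var[W]) = (19.5 - 27.5) / 9.7916 = -0.8170.
        Two-sided p = 2*Phi(z) = 0.413912.
Step 6: alpha = 0.1. fail to reject H0.

W+ = 19.5, W- = 35.5, W = min = 19.5, p = 0.413912, fail to reject H0.


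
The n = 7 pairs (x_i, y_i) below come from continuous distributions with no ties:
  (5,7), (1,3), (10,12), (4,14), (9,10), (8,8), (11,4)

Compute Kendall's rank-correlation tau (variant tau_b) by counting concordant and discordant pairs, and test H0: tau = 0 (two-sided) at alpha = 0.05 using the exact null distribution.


Step 1: Enumerate the 21 unordered pairs (i,j) with i<j and classify each by sign(x_j-x_i) * sign(y_j-y_i).
  (1,2):dx=-4,dy=-4->C; (1,3):dx=+5,dy=+5->C; (1,4):dx=-1,dy=+7->D; (1,5):dx=+4,dy=+3->C
  (1,6):dx=+3,dy=+1->C; (1,7):dx=+6,dy=-3->D; (2,3):dx=+9,dy=+9->C; (2,4):dx=+3,dy=+11->C
  (2,5):dx=+8,dy=+7->C; (2,6):dx=+7,dy=+5->C; (2,7):dx=+10,dy=+1->C; (3,4):dx=-6,dy=+2->D
  (3,5):dx=-1,dy=-2->C; (3,6):dx=-2,dy=-4->C; (3,7):dx=+1,dy=-8->D; (4,5):dx=+5,dy=-4->D
  (4,6):dx=+4,dy=-6->D; (4,7):dx=+7,dy=-10->D; (5,6):dx=-1,dy=-2->C; (5,7):dx=+2,dy=-6->D
  (6,7):dx=+3,dy=-4->D
Step 2: C = 12, D = 9, total pairs = 21.
Step 3: tau = (C - D)/(n(n-1)/2) = (12 - 9)/21 = 0.142857.
Step 4: Exact two-sided p-value (enumerate n! = 5040 permutations of y under H0): p = 0.772619.
Step 5: alpha = 0.05. fail to reject H0.

tau_b = 0.1429 (C=12, D=9), p = 0.772619, fail to reject H0.


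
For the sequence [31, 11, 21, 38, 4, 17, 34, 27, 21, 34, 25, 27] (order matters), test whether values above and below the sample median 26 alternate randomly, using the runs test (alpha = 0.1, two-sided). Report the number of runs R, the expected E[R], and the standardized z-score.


Step 1: Compute median = 26; label A = above, B = below.
Labels in order: ABBABBAABABA  (n_A = 6, n_B = 6)
Step 2: Count runs R = 9.
Step 3: Under H0 (random ordering), E[R] = 2*n_A*n_B/(n_A+n_B) + 1 = 2*6*6/12 + 1 = 7.0000.
        Var[R] = 2*n_A*n_B*(2*n_A*n_B - n_A - n_B) / ((n_A+n_B)^2 * (n_A+n_B-1)) = 4320/1584 = 2.7273.
        SD[R] = 1.6514.
Step 4: Continuity-corrected z = (R - 0.5 - E[R]) / SD[R] = (9 - 0.5 - 7.0000) / 1.6514 = 0.9083.
Step 5: Two-sided p-value via normal approximation = 2*(1 - Phi(|z|)) = 0.363722.
Step 6: alpha = 0.1. fail to reject H0.

R = 9, z = 0.9083, p = 0.363722, fail to reject H0.


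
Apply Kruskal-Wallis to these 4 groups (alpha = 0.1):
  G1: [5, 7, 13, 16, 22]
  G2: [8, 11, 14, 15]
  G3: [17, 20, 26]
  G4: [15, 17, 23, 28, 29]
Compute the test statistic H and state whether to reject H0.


Step 1: Combine all N = 17 observations and assign midranks.
sorted (value, group, rank): (5,G1,1), (7,G1,2), (8,G2,3), (11,G2,4), (13,G1,5), (14,G2,6), (15,G2,7.5), (15,G4,7.5), (16,G1,9), (17,G3,10.5), (17,G4,10.5), (20,G3,12), (22,G1,13), (23,G4,14), (26,G3,15), (28,G4,16), (29,G4,17)
Step 2: Sum ranks within each group.
R_1 = 30 (n_1 = 5)
R_2 = 20.5 (n_2 = 4)
R_3 = 37.5 (n_3 = 3)
R_4 = 65 (n_4 = 5)
Step 3: H = 12/(N(N+1)) * sum(R_i^2/n_i) - 3(N+1)
     = 12/(17*18) * (30^2/5 + 20.5^2/4 + 37.5^2/3 + 65^2/5) - 3*18
     = 0.039216 * 1598.81 - 54
     = 8.698529.
Step 4: Ties present; correction factor C = 1 - 12/(17^3 - 17) = 0.997549. Corrected H = 8.698529 / 0.997549 = 8.719902.
Step 5: Under H0, H ~ chi^2(3); p-value = 0.033256.
Step 6: alpha = 0.1. reject H0.

H = 8.7199, df = 3, p = 0.033256, reject H0.


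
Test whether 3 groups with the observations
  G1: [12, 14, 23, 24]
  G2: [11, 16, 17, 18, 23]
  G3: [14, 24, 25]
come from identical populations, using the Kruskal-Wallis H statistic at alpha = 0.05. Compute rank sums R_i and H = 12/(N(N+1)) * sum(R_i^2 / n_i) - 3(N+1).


Step 1: Combine all N = 12 observations and assign midranks.
sorted (value, group, rank): (11,G2,1), (12,G1,2), (14,G1,3.5), (14,G3,3.5), (16,G2,5), (17,G2,6), (18,G2,7), (23,G1,8.5), (23,G2,8.5), (24,G1,10.5), (24,G3,10.5), (25,G3,12)
Step 2: Sum ranks within each group.
R_1 = 24.5 (n_1 = 4)
R_2 = 27.5 (n_2 = 5)
R_3 = 26 (n_3 = 3)
Step 3: H = 12/(N(N+1)) * sum(R_i^2/n_i) - 3(N+1)
     = 12/(12*13) * (24.5^2/4 + 27.5^2/5 + 26^2/3) - 3*13
     = 0.076923 * 526.646 - 39
     = 1.511218.
Step 4: Ties present; correction factor C = 1 - 18/(12^3 - 12) = 0.989510. Corrected H = 1.511218 / 0.989510 = 1.527238.
Step 5: Under H0, H ~ chi^2(2); p-value = 0.465977.
Step 6: alpha = 0.05. fail to reject H0.

H = 1.5272, df = 2, p = 0.465977, fail to reject H0.


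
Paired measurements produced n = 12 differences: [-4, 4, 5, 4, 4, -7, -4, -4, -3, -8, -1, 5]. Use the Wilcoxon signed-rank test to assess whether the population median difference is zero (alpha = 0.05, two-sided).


Step 1: Drop any zero differences (none here) and take |d_i|.
|d| = [4, 4, 5, 4, 4, 7, 4, 4, 3, 8, 1, 5]
Step 2: Midrank |d_i| (ties get averaged ranks).
ranks: |4|->5.5, |4|->5.5, |5|->9.5, |4|->5.5, |4|->5.5, |7|->11, |4|->5.5, |4|->5.5, |3|->2, |8|->12, |1|->1, |5|->9.5
Step 3: Attach original signs; sum ranks with positive sign and with negative sign.
W+ = 5.5 + 9.5 + 5.5 + 5.5 + 9.5 = 35.5
W- = 5.5 + 11 + 5.5 + 5.5 + 2 + 12 + 1 = 42.5
(Check: W+ + W- = 78 should equal n(n+1)/2 = 78.)
Step 4: Test statistic W = min(W+, W-) = 35.5.
Step 5: Ties in |d|, so use the tie-corrected normal approximation.
        E[W] = n(n+1)/4 = 12*13/4 = 39.
        Tie groups: |d|=4 (t=6), |d|=5 (t=2); sum(t^3 - t) = 216.
        Var[W] = n(n+1)(2n+1)/24 - sum(t^3-t)/48 = 3900/24 - 216/48 = 158.
        z = (W - E[W]) / sqrt(Var[W]) = (35.5 - 39) / 12.5698 = -0.2784.
        Two-sided p = 2*Phi(z) = 0.780671.
Step 6: alpha = 0.05. fail to reject H0.

W+ = 35.5, W- = 42.5, W = min = 35.5, p = 0.780671, fail to reject H0.


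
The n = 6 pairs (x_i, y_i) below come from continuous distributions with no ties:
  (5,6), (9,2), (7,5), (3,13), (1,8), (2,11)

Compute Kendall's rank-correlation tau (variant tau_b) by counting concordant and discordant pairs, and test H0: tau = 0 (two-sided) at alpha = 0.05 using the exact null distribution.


Step 1: Enumerate the 15 unordered pairs (i,j) with i<j and classify each by sign(x_j-x_i) * sign(y_j-y_i).
  (1,2):dx=+4,dy=-4->D; (1,3):dx=+2,dy=-1->D; (1,4):dx=-2,dy=+7->D; (1,5):dx=-4,dy=+2->D
  (1,6):dx=-3,dy=+5->D; (2,3):dx=-2,dy=+3->D; (2,4):dx=-6,dy=+11->D; (2,5):dx=-8,dy=+6->D
  (2,6):dx=-7,dy=+9->D; (3,4):dx=-4,dy=+8->D; (3,5):dx=-6,dy=+3->D; (3,6):dx=-5,dy=+6->D
  (4,5):dx=-2,dy=-5->C; (4,6):dx=-1,dy=-2->C; (5,6):dx=+1,dy=+3->C
Step 2: C = 3, D = 12, total pairs = 15.
Step 3: tau = (C - D)/(n(n-1)/2) = (3 - 12)/15 = -0.600000.
Step 4: Exact two-sided p-value (enumerate n! = 720 permutations of y under H0): p = 0.136111.
Step 5: alpha = 0.05. fail to reject H0.

tau_b = -0.6000 (C=3, D=12), p = 0.136111, fail to reject H0.


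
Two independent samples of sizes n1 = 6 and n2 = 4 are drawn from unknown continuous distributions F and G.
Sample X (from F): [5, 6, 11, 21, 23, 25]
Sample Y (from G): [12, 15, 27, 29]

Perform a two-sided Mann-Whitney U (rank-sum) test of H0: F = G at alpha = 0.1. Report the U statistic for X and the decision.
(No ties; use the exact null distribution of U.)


Step 1: Combine and sort all 10 observations; assign midranks.
sorted (value, group): (5,X), (6,X), (11,X), (12,Y), (15,Y), (21,X), (23,X), (25,X), (27,Y), (29,Y)
ranks: 5->1, 6->2, 11->3, 12->4, 15->5, 21->6, 23->7, 25->8, 27->9, 29->10
Step 2: Rank sum for X: R1 = 1 + 2 + 3 + 6 + 7 + 8 = 27.
Step 3: U_X = R1 - n1(n1+1)/2 = 27 - 6*7/2 = 27 - 21 = 6.
       U_Y = n1*n2 - U_X = 24 - 6 = 18.
Step 4: No ties, so the exact null distribution of U (based on enumerating the C(10,6) = 210 equally likely rank assignments) gives the two-sided p-value.
Step 5: p-value = 0.257143; compare to alpha = 0.1. fail to reject H0.

U_X = 6, p = 0.257143, fail to reject H0 at alpha = 0.1.


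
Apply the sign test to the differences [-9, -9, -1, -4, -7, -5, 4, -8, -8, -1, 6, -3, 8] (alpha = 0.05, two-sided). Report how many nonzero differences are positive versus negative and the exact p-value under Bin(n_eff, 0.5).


Step 1: Discard zero differences. Original n = 13; n_eff = number of nonzero differences = 13.
Nonzero differences (with sign): -9, -9, -1, -4, -7, -5, +4, -8, -8, -1, +6, -3, +8
Step 2: Count signs: positive = 3, negative = 10.
Step 3: Under H0: P(positive) = 0.5, so the number of positives S ~ Bin(13, 0.5).
Step 4: Two-sided exact p-value = sum of Bin(13,0.5) probabilities at or below the observed probability = 0.092285.
Step 5: alpha = 0.05. fail to reject H0.

n_eff = 13, pos = 3, neg = 10, p = 0.092285, fail to reject H0.


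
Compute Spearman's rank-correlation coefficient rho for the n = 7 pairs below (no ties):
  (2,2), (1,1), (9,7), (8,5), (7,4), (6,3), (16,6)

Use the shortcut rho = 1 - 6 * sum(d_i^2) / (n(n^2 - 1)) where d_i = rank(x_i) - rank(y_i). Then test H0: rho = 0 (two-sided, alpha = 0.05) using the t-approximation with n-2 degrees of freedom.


Step 1: Rank x and y separately (midranks; no ties here).
rank(x): 2->2, 1->1, 9->6, 8->5, 7->4, 6->3, 16->7
rank(y): 2->2, 1->1, 7->7, 5->5, 4->4, 3->3, 6->6
Step 2: d_i = R_x(i) - R_y(i); compute d_i^2.
  (2-2)^2=0, (1-1)^2=0, (6-7)^2=1, (5-5)^2=0, (4-4)^2=0, (3-3)^2=0, (7-6)^2=1
sum(d^2) = 2.
Step 3: rho = 1 - 6*2 / (7*(7^2 - 1)) = 1 - 12/336 = 0.964286.
Step 4: Under H0, t = rho * sqrt((n-2)/(1-rho^2)) = 8.1408 ~ t(5).
Step 5: Two-sided p-value from the t-distribution with 5 df = 0.000454.
Step 6: alpha = 0.05. reject H0.

rho = 0.9643, p = 0.000454, reject H0 at alpha = 0.05.


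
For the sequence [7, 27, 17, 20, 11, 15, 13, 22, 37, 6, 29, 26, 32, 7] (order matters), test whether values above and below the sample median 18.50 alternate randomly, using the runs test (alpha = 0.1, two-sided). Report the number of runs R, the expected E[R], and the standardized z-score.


Step 1: Compute median = 18.50; label A = above, B = below.
Labels in order: BABABBBAABAAAB  (n_A = 7, n_B = 7)
Step 2: Count runs R = 9.
Step 3: Under H0 (random ordering), E[R] = 2*n_A*n_B/(n_A+n_B) + 1 = 2*7*7/14 + 1 = 8.0000.
        Var[R] = 2*n_A*n_B*(2*n_A*n_B - n_A - n_B) / ((n_A+n_B)^2 * (n_A+n_B-1)) = 8232/2548 = 3.2308.
        SD[R] = 1.7974.
Step 4: Continuity-corrected z = (R - 0.5 - E[R]) / SD[R] = (9 - 0.5 - 8.0000) / 1.7974 = 0.2782.
Step 5: Two-sided p-value via normal approximation = 2*(1 - Phi(|z|)) = 0.780879.
Step 6: alpha = 0.1. fail to reject H0.

R = 9, z = 0.2782, p = 0.780879, fail to reject H0.


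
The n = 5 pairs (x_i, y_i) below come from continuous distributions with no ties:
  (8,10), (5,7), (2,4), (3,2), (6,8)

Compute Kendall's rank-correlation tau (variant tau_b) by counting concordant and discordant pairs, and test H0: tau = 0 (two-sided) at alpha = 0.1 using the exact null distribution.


Step 1: Enumerate the 10 unordered pairs (i,j) with i<j and classify each by sign(x_j-x_i) * sign(y_j-y_i).
  (1,2):dx=-3,dy=-3->C; (1,3):dx=-6,dy=-6->C; (1,4):dx=-5,dy=-8->C; (1,5):dx=-2,dy=-2->C
  (2,3):dx=-3,dy=-3->C; (2,4):dx=-2,dy=-5->C; (2,5):dx=+1,dy=+1->C; (3,4):dx=+1,dy=-2->D
  (3,5):dx=+4,dy=+4->C; (4,5):dx=+3,dy=+6->C
Step 2: C = 9, D = 1, total pairs = 10.
Step 3: tau = (C - D)/(n(n-1)/2) = (9 - 1)/10 = 0.800000.
Step 4: Exact two-sided p-value (enumerate n! = 120 permutations of y under H0): p = 0.083333.
Step 5: alpha = 0.1. reject H0.

tau_b = 0.8000 (C=9, D=1), p = 0.083333, reject H0.


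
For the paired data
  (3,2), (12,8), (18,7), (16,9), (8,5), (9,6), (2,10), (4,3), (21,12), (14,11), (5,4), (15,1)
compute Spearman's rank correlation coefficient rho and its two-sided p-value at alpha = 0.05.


Step 1: Rank x and y separately (midranks; no ties here).
rank(x): 3->2, 12->7, 18->11, 16->10, 8->5, 9->6, 2->1, 4->3, 21->12, 14->8, 5->4, 15->9
rank(y): 2->2, 8->8, 7->7, 9->9, 5->5, 6->6, 10->10, 3->3, 12->12, 11->11, 4->4, 1->1
Step 2: d_i = R_x(i) - R_y(i); compute d_i^2.
  (2-2)^2=0, (7-8)^2=1, (11-7)^2=16, (10-9)^2=1, (5-5)^2=0, (6-6)^2=0, (1-10)^2=81, (3-3)^2=0, (12-12)^2=0, (8-11)^2=9, (4-4)^2=0, (9-1)^2=64
sum(d^2) = 172.
Step 3: rho = 1 - 6*172 / (12*(12^2 - 1)) = 1 - 1032/1716 = 0.398601.
Step 4: Under H0, t = rho * sqrt((n-2)/(1-rho^2)) = 1.3744 ~ t(10).
Step 5: Two-sided p-value from the t-distribution with 10 df = 0.199335.
Step 6: alpha = 0.05. fail to reject H0.

rho = 0.3986, p = 0.199335, fail to reject H0 at alpha = 0.05.


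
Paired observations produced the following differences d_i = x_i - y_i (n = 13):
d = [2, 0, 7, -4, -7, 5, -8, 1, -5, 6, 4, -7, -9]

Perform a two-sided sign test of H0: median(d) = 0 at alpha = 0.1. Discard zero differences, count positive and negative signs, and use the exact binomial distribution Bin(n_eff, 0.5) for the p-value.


Step 1: Discard zero differences. Original n = 13; n_eff = number of nonzero differences = 12.
Nonzero differences (with sign): +2, +7, -4, -7, +5, -8, +1, -5, +6, +4, -7, -9
Step 2: Count signs: positive = 6, negative = 6.
Step 3: Under H0: P(positive) = 0.5, so the number of positives S ~ Bin(12, 0.5).
Step 4: Two-sided exact p-value = sum of Bin(12,0.5) probabilities at or below the observed probability = 1.000000.
Step 5: alpha = 0.1. fail to reject H0.

n_eff = 12, pos = 6, neg = 6, p = 1.000000, fail to reject H0.


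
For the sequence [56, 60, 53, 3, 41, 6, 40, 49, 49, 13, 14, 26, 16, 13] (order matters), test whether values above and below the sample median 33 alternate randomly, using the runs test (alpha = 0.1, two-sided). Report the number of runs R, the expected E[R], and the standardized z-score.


Step 1: Compute median = 33; label A = above, B = below.
Labels in order: AAABABAAABBBBB  (n_A = 7, n_B = 7)
Step 2: Count runs R = 6.
Step 3: Under H0 (random ordering), E[R] = 2*n_A*n_B/(n_A+n_B) + 1 = 2*7*7/14 + 1 = 8.0000.
        Var[R] = 2*n_A*n_B*(2*n_A*n_B - n_A - n_B) / ((n_A+n_B)^2 * (n_A+n_B-1)) = 8232/2548 = 3.2308.
        SD[R] = 1.7974.
Step 4: Continuity-corrected z = (R + 0.5 - E[R]) / SD[R] = (6 + 0.5 - 8.0000) / 1.7974 = -0.8345.
Step 5: Two-sided p-value via normal approximation = 2*(1 - Phi(|z|)) = 0.403986.
Step 6: alpha = 0.1. fail to reject H0.

R = 6, z = -0.8345, p = 0.403986, fail to reject H0.


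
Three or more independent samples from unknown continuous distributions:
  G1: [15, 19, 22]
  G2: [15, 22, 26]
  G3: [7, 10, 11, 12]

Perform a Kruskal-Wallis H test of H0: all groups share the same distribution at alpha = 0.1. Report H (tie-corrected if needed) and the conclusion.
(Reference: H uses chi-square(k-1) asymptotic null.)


Step 1: Combine all N = 10 observations and assign midranks.
sorted (value, group, rank): (7,G3,1), (10,G3,2), (11,G3,3), (12,G3,4), (15,G1,5.5), (15,G2,5.5), (19,G1,7), (22,G1,8.5), (22,G2,8.5), (26,G2,10)
Step 2: Sum ranks within each group.
R_1 = 21 (n_1 = 3)
R_2 = 24 (n_2 = 3)
R_3 = 10 (n_3 = 4)
Step 3: H = 12/(N(N+1)) * sum(R_i^2/n_i) - 3(N+1)
     = 12/(10*11) * (21^2/3 + 24^2/3 + 10^2/4) - 3*11
     = 0.109091 * 364 - 33
     = 6.709091.
Step 4: Ties present; correction factor C = 1 - 12/(10^3 - 10) = 0.987879. Corrected H = 6.709091 / 0.987879 = 6.791411.
Step 5: Under H0, H ~ chi^2(2); p-value = 0.033517.
Step 6: alpha = 0.1. reject H0.

H = 6.7914, df = 2, p = 0.033517, reject H0.


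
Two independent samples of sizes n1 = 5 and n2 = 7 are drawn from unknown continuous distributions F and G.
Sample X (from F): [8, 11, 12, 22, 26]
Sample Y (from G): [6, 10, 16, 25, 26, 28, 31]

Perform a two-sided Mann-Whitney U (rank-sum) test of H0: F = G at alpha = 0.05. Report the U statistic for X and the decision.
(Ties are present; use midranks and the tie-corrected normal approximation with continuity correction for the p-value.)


Step 1: Combine and sort all 12 observations; assign midranks.
sorted (value, group): (6,Y), (8,X), (10,Y), (11,X), (12,X), (16,Y), (22,X), (25,Y), (26,X), (26,Y), (28,Y), (31,Y)
ranks: 6->1, 8->2, 10->3, 11->4, 12->5, 16->6, 22->7, 25->8, 26->9.5, 26->9.5, 28->11, 31->12
Step 2: Rank sum for X: R1 = 2 + 4 + 5 + 7 + 9.5 = 27.5.
Step 3: U_X = R1 - n1(n1+1)/2 = 27.5 - 5*6/2 = 27.5 - 15 = 12.5.
       U_Y = n1*n2 - U_X = 35 - 12.5 = 22.5.
Step 4: Ties are present, so use the tie-corrected normal approximation (with continuity correction) for the p-value.
Step 5: p-value = 0.464120; compare to alpha = 0.05. fail to reject H0.

U_X = 12.5, p = 0.464120, fail to reject H0 at alpha = 0.05.


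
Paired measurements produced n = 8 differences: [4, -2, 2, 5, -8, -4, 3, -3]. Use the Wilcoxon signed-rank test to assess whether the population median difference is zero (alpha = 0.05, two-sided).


Step 1: Drop any zero differences (none here) and take |d_i|.
|d| = [4, 2, 2, 5, 8, 4, 3, 3]
Step 2: Midrank |d_i| (ties get averaged ranks).
ranks: |4|->5.5, |2|->1.5, |2|->1.5, |5|->7, |8|->8, |4|->5.5, |3|->3.5, |3|->3.5
Step 3: Attach original signs; sum ranks with positive sign and with negative sign.
W+ = 5.5 + 1.5 + 7 + 3.5 = 17.5
W- = 1.5 + 8 + 5.5 + 3.5 = 18.5
(Check: W+ + W- = 36 should equal n(n+1)/2 = 36.)
Step 4: Test statistic W = min(W+, W-) = 17.5.
Step 5: Ties in |d|, so use the tie-corrected normal approximation.
        E[W] = n(n+1)/4 = 8*9/4 = 18.
        Tie groups: |d|=2 (t=2), |d|=3 (t=2), |d|=4 (t=2); sum(t^3 - t) = 18.
        Var[W] = n(n+1)(2n+1)/24 - sum(t^3-t)/48 = 1224/24 - 18/48 = 50.625.
        z = (W - E[W]) / sqrt(Var[W]) = (17.5 - 18) / 7.1151 = -0.0703.
        Two-sided p = 2*Phi(z) = 0.943977.
Step 6: alpha = 0.05. fail to reject H0.

W+ = 17.5, W- = 18.5, W = min = 17.5, p = 0.943977, fail to reject H0.


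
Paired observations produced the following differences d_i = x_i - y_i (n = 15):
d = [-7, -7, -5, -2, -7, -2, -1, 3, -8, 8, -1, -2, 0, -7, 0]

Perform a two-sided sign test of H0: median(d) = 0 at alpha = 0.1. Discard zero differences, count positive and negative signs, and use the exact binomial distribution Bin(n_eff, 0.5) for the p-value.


Step 1: Discard zero differences. Original n = 15; n_eff = number of nonzero differences = 13.
Nonzero differences (with sign): -7, -7, -5, -2, -7, -2, -1, +3, -8, +8, -1, -2, -7
Step 2: Count signs: positive = 2, negative = 11.
Step 3: Under H0: P(positive) = 0.5, so the number of positives S ~ Bin(13, 0.5).
Step 4: Two-sided exact p-value = sum of Bin(13,0.5) probabilities at or below the observed probability = 0.022461.
Step 5: alpha = 0.1. reject H0.

n_eff = 13, pos = 2, neg = 11, p = 0.022461, reject H0.


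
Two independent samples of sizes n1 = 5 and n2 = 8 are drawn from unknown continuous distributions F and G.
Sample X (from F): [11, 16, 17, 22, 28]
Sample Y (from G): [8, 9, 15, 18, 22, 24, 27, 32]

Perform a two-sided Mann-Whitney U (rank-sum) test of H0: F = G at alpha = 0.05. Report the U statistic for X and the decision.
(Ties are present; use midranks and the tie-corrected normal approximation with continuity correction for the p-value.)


Step 1: Combine and sort all 13 observations; assign midranks.
sorted (value, group): (8,Y), (9,Y), (11,X), (15,Y), (16,X), (17,X), (18,Y), (22,X), (22,Y), (24,Y), (27,Y), (28,X), (32,Y)
ranks: 8->1, 9->2, 11->3, 15->4, 16->5, 17->6, 18->7, 22->8.5, 22->8.5, 24->10, 27->11, 28->12, 32->13
Step 2: Rank sum for X: R1 = 3 + 5 + 6 + 8.5 + 12 = 34.5.
Step 3: U_X = R1 - n1(n1+1)/2 = 34.5 - 5*6/2 = 34.5 - 15 = 19.5.
       U_Y = n1*n2 - U_X = 40 - 19.5 = 20.5.
Step 4: Ties are present, so use the tie-corrected normal approximation (with continuity correction) for the p-value.
Step 5: p-value = 1.000000; compare to alpha = 0.05. fail to reject H0.

U_X = 19.5, p = 1.000000, fail to reject H0 at alpha = 0.05.


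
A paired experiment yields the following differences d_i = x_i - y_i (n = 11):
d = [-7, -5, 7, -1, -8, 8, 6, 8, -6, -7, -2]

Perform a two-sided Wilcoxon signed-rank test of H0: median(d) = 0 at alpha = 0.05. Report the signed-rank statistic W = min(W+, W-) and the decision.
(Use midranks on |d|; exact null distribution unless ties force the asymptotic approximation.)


Step 1: Drop any zero differences (none here) and take |d_i|.
|d| = [7, 5, 7, 1, 8, 8, 6, 8, 6, 7, 2]
Step 2: Midrank |d_i| (ties get averaged ranks).
ranks: |7|->7, |5|->3, |7|->7, |1|->1, |8|->10, |8|->10, |6|->4.5, |8|->10, |6|->4.5, |7|->7, |2|->2
Step 3: Attach original signs; sum ranks with positive sign and with negative sign.
W+ = 7 + 10 + 4.5 + 10 = 31.5
W- = 7 + 3 + 1 + 10 + 4.5 + 7 + 2 = 34.5
(Check: W+ + W- = 66 should equal n(n+1)/2 = 66.)
Step 4: Test statistic W = min(W+, W-) = 31.5.
Step 5: Ties in |d|, so use the tie-corrected normal approximation.
        E[W] = n(n+1)/4 = 11*12/4 = 33.
        Tie groups: |d|=6 (t=2), |d|=7 (t=3), |d|=8 (t=3); sum(t^3 - t) = 54.
        Var[W] = n(n+1)(2n+1)/24 - sum(t^3-t)/48 = 3036/24 - 54/48 = 125.375.
        z = (W - E[W]) / sqrt(Var[W]) = (31.5 - 33) / 11.1971 = -0.1340.
        Two-sided p = 2*Phi(z) = 0.893432.
Step 6: alpha = 0.05. fail to reject H0.

W+ = 31.5, W- = 34.5, W = min = 31.5, p = 0.893432, fail to reject H0.


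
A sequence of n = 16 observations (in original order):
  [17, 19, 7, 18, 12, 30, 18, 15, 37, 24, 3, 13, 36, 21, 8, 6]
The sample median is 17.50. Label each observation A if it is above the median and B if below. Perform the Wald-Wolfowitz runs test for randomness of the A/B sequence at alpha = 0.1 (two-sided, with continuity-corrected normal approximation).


Step 1: Compute median = 17.50; label A = above, B = below.
Labels in order: BABABAABAABBAABB  (n_A = 8, n_B = 8)
Step 2: Count runs R = 11.
Step 3: Under H0 (random ordering), E[R] = 2*n_A*n_B/(n_A+n_B) + 1 = 2*8*8/16 + 1 = 9.0000.
        Var[R] = 2*n_A*n_B*(2*n_A*n_B - n_A - n_B) / ((n_A+n_B)^2 * (n_A+n_B-1)) = 14336/3840 = 3.7333.
        SD[R] = 1.9322.
Step 4: Continuity-corrected z = (R - 0.5 - E[R]) / SD[R] = (11 - 0.5 - 9.0000) / 1.9322 = 0.7763.
Step 5: Two-sided p-value via normal approximation = 2*(1 - Phi(|z|)) = 0.437558.
Step 6: alpha = 0.1. fail to reject H0.

R = 11, z = 0.7763, p = 0.437558, fail to reject H0.


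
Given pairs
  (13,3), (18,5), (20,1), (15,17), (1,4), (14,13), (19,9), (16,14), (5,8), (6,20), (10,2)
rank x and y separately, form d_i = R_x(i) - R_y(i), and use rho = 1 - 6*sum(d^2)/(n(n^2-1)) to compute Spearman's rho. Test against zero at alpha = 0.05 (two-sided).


Step 1: Rank x and y separately (midranks; no ties here).
rank(x): 13->5, 18->9, 20->11, 15->7, 1->1, 14->6, 19->10, 16->8, 5->2, 6->3, 10->4
rank(y): 3->3, 5->5, 1->1, 17->10, 4->4, 13->8, 9->7, 14->9, 8->6, 20->11, 2->2
Step 2: d_i = R_x(i) - R_y(i); compute d_i^2.
  (5-3)^2=4, (9-5)^2=16, (11-1)^2=100, (7-10)^2=9, (1-4)^2=9, (6-8)^2=4, (10-7)^2=9, (8-9)^2=1, (2-6)^2=16, (3-11)^2=64, (4-2)^2=4
sum(d^2) = 236.
Step 3: rho = 1 - 6*236 / (11*(11^2 - 1)) = 1 - 1416/1320 = -0.072727.
Step 4: Under H0, t = rho * sqrt((n-2)/(1-rho^2)) = -0.2188 ~ t(9).
Step 5: Two-sided p-value from the t-distribution with 9 df = 0.831716.
Step 6: alpha = 0.05. fail to reject H0.

rho = -0.0727, p = 0.831716, fail to reject H0 at alpha = 0.05.


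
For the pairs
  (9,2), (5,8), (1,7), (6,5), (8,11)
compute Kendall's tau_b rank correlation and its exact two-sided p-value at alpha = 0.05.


Step 1: Enumerate the 10 unordered pairs (i,j) with i<j and classify each by sign(x_j-x_i) * sign(y_j-y_i).
  (1,2):dx=-4,dy=+6->D; (1,3):dx=-8,dy=+5->D; (1,4):dx=-3,dy=+3->D; (1,5):dx=-1,dy=+9->D
  (2,3):dx=-4,dy=-1->C; (2,4):dx=+1,dy=-3->D; (2,5):dx=+3,dy=+3->C; (3,4):dx=+5,dy=-2->D
  (3,5):dx=+7,dy=+4->C; (4,5):dx=+2,dy=+6->C
Step 2: C = 4, D = 6, total pairs = 10.
Step 3: tau = (C - D)/(n(n-1)/2) = (4 - 6)/10 = -0.200000.
Step 4: Exact two-sided p-value (enumerate n! = 120 permutations of y under H0): p = 0.816667.
Step 5: alpha = 0.05. fail to reject H0.

tau_b = -0.2000 (C=4, D=6), p = 0.816667, fail to reject H0.


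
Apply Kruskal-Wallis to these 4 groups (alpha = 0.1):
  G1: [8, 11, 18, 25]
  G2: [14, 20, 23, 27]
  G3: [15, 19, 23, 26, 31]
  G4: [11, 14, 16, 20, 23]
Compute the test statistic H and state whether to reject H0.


Step 1: Combine all N = 18 observations and assign midranks.
sorted (value, group, rank): (8,G1,1), (11,G1,2.5), (11,G4,2.5), (14,G2,4.5), (14,G4,4.5), (15,G3,6), (16,G4,7), (18,G1,8), (19,G3,9), (20,G2,10.5), (20,G4,10.5), (23,G2,13), (23,G3,13), (23,G4,13), (25,G1,15), (26,G3,16), (27,G2,17), (31,G3,18)
Step 2: Sum ranks within each group.
R_1 = 26.5 (n_1 = 4)
R_2 = 45 (n_2 = 4)
R_3 = 62 (n_3 = 5)
R_4 = 37.5 (n_4 = 5)
Step 3: H = 12/(N(N+1)) * sum(R_i^2/n_i) - 3(N+1)
     = 12/(18*19) * (26.5^2/4 + 45^2/4 + 62^2/5 + 37.5^2/5) - 3*19
     = 0.035088 * 1731.86 - 57
     = 3.767105.
Step 4: Ties present; correction factor C = 1 - 42/(18^3 - 18) = 0.992776. Corrected H = 3.767105 / 0.992776 = 3.794517.
Step 5: Under H0, H ~ chi^2(3); p-value = 0.284525.
Step 6: alpha = 0.1. fail to reject H0.

H = 3.7945, df = 3, p = 0.284525, fail to reject H0.


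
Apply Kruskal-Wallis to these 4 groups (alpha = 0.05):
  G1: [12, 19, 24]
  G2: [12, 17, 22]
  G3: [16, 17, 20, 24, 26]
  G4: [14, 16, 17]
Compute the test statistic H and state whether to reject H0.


Step 1: Combine all N = 14 observations and assign midranks.
sorted (value, group, rank): (12,G1,1.5), (12,G2,1.5), (14,G4,3), (16,G3,4.5), (16,G4,4.5), (17,G2,7), (17,G3,7), (17,G4,7), (19,G1,9), (20,G3,10), (22,G2,11), (24,G1,12.5), (24,G3,12.5), (26,G3,14)
Step 2: Sum ranks within each group.
R_1 = 23 (n_1 = 3)
R_2 = 19.5 (n_2 = 3)
R_3 = 48 (n_3 = 5)
R_4 = 14.5 (n_4 = 3)
Step 3: H = 12/(N(N+1)) * sum(R_i^2/n_i) - 3(N+1)
     = 12/(14*15) * (23^2/3 + 19.5^2/3 + 48^2/5 + 14.5^2/3) - 3*15
     = 0.057143 * 833.967 - 45
     = 2.655238.
Step 4: Ties present; correction factor C = 1 - 42/(14^3 - 14) = 0.984615. Corrected H = 2.655238 / 0.984615 = 2.696726.
Step 5: Under H0, H ~ chi^2(3); p-value = 0.440784.
Step 6: alpha = 0.05. fail to reject H0.

H = 2.6967, df = 3, p = 0.440784, fail to reject H0.


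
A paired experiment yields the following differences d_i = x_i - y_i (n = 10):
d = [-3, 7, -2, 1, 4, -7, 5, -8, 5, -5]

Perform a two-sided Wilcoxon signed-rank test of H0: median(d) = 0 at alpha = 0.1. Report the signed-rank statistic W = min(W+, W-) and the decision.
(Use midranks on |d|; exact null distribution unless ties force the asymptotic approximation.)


Step 1: Drop any zero differences (none here) and take |d_i|.
|d| = [3, 7, 2, 1, 4, 7, 5, 8, 5, 5]
Step 2: Midrank |d_i| (ties get averaged ranks).
ranks: |3|->3, |7|->8.5, |2|->2, |1|->1, |4|->4, |7|->8.5, |5|->6, |8|->10, |5|->6, |5|->6
Step 3: Attach original signs; sum ranks with positive sign and with negative sign.
W+ = 8.5 + 1 + 4 + 6 + 6 = 25.5
W- = 3 + 2 + 8.5 + 10 + 6 = 29.5
(Check: W+ + W- = 55 should equal n(n+1)/2 = 55.)
Step 4: Test statistic W = min(W+, W-) = 25.5.
Step 5: Ties in |d|, so use the tie-corrected normal approximation.
        E[W] = n(n+1)/4 = 10*11/4 = 27.5.
        Tie groups: |d|=5 (t=3), |d|=7 (t=2); sum(t^3 - t) = 30.
        Var[W] = n(n+1)(2n+1)/24 - sum(t^3-t)/48 = 2310/24 - 30/48 = 95.625.
        z = (W - E[W]) / sqrt(Var[W]) = (25.5 - 27.5) / 9.7788 = -0.2045.
        Two-sided p = 2*Phi(z) = 0.837944.
Step 6: alpha = 0.1. fail to reject H0.

W+ = 25.5, W- = 29.5, W = min = 25.5, p = 0.837944, fail to reject H0.


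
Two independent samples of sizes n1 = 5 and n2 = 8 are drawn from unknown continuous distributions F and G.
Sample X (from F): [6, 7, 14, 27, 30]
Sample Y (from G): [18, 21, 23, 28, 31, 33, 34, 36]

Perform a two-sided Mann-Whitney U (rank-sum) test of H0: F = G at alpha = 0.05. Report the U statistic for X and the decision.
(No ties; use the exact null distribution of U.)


Step 1: Combine and sort all 13 observations; assign midranks.
sorted (value, group): (6,X), (7,X), (14,X), (18,Y), (21,Y), (23,Y), (27,X), (28,Y), (30,X), (31,Y), (33,Y), (34,Y), (36,Y)
ranks: 6->1, 7->2, 14->3, 18->4, 21->5, 23->6, 27->7, 28->8, 30->9, 31->10, 33->11, 34->12, 36->13
Step 2: Rank sum for X: R1 = 1 + 2 + 3 + 7 + 9 = 22.
Step 3: U_X = R1 - n1(n1+1)/2 = 22 - 5*6/2 = 22 - 15 = 7.
       U_Y = n1*n2 - U_X = 40 - 7 = 33.
Step 4: No ties, so the exact null distribution of U (based on enumerating the C(13,5) = 1287 equally likely rank assignments) gives the two-sided p-value.
Step 5: p-value = 0.065268; compare to alpha = 0.05. fail to reject H0.

U_X = 7, p = 0.065268, fail to reject H0 at alpha = 0.05.


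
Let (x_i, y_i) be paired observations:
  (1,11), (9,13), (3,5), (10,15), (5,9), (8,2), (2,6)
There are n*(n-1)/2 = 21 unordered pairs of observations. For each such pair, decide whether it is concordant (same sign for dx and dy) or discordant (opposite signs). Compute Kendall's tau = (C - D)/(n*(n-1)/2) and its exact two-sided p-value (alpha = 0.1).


Step 1: Enumerate the 21 unordered pairs (i,j) with i<j and classify each by sign(x_j-x_i) * sign(y_j-y_i).
  (1,2):dx=+8,dy=+2->C; (1,3):dx=+2,dy=-6->D; (1,4):dx=+9,dy=+4->C; (1,5):dx=+4,dy=-2->D
  (1,6):dx=+7,dy=-9->D; (1,7):dx=+1,dy=-5->D; (2,3):dx=-6,dy=-8->C; (2,4):dx=+1,dy=+2->C
  (2,5):dx=-4,dy=-4->C; (2,6):dx=-1,dy=-11->C; (2,7):dx=-7,dy=-7->C; (3,4):dx=+7,dy=+10->C
  (3,5):dx=+2,dy=+4->C; (3,6):dx=+5,dy=-3->D; (3,7):dx=-1,dy=+1->D; (4,5):dx=-5,dy=-6->C
  (4,6):dx=-2,dy=-13->C; (4,7):dx=-8,dy=-9->C; (5,6):dx=+3,dy=-7->D; (5,7):dx=-3,dy=-3->C
  (6,7):dx=-6,dy=+4->D
Step 2: C = 13, D = 8, total pairs = 21.
Step 3: tau = (C - D)/(n(n-1)/2) = (13 - 8)/21 = 0.238095.
Step 4: Exact two-sided p-value (enumerate n! = 5040 permutations of y under H0): p = 0.561905.
Step 5: alpha = 0.1. fail to reject H0.

tau_b = 0.2381 (C=13, D=8), p = 0.561905, fail to reject H0.


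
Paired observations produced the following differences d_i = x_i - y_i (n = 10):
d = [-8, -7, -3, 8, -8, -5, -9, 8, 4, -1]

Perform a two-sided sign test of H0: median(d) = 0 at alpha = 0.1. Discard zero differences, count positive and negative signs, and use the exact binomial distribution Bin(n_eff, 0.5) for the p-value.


Step 1: Discard zero differences. Original n = 10; n_eff = number of nonzero differences = 10.
Nonzero differences (with sign): -8, -7, -3, +8, -8, -5, -9, +8, +4, -1
Step 2: Count signs: positive = 3, negative = 7.
Step 3: Under H0: P(positive) = 0.5, so the number of positives S ~ Bin(10, 0.5).
Step 4: Two-sided exact p-value = sum of Bin(10,0.5) probabilities at or below the observed probability = 0.343750.
Step 5: alpha = 0.1. fail to reject H0.

n_eff = 10, pos = 3, neg = 7, p = 0.343750, fail to reject H0.


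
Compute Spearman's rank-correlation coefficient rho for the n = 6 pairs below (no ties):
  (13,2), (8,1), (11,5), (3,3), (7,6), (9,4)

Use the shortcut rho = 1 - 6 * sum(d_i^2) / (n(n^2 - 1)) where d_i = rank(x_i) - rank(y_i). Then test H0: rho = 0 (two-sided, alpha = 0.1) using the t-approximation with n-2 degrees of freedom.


Step 1: Rank x and y separately (midranks; no ties here).
rank(x): 13->6, 8->3, 11->5, 3->1, 7->2, 9->4
rank(y): 2->2, 1->1, 5->5, 3->3, 6->6, 4->4
Step 2: d_i = R_x(i) - R_y(i); compute d_i^2.
  (6-2)^2=16, (3-1)^2=4, (5-5)^2=0, (1-3)^2=4, (2-6)^2=16, (4-4)^2=0
sum(d^2) = 40.
Step 3: rho = 1 - 6*40 / (6*(6^2 - 1)) = 1 - 240/210 = -0.142857.
Step 4: Under H0, t = rho * sqrt((n-2)/(1-rho^2)) = -0.2887 ~ t(4).
Step 5: Two-sided p-value from the t-distribution with 4 df = 0.787172.
Step 6: alpha = 0.1. fail to reject H0.

rho = -0.1429, p = 0.787172, fail to reject H0 at alpha = 0.1.


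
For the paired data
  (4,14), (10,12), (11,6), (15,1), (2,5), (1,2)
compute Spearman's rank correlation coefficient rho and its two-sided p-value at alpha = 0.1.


Step 1: Rank x and y separately (midranks; no ties here).
rank(x): 4->3, 10->4, 11->5, 15->6, 2->2, 1->1
rank(y): 14->6, 12->5, 6->4, 1->1, 5->3, 2->2
Step 2: d_i = R_x(i) - R_y(i); compute d_i^2.
  (3-6)^2=9, (4-5)^2=1, (5-4)^2=1, (6-1)^2=25, (2-3)^2=1, (1-2)^2=1
sum(d^2) = 38.
Step 3: rho = 1 - 6*38 / (6*(6^2 - 1)) = 1 - 228/210 = -0.085714.
Step 4: Under H0, t = rho * sqrt((n-2)/(1-rho^2)) = -0.1721 ~ t(4).
Step 5: Two-sided p-value from the t-distribution with 4 df = 0.871743.
Step 6: alpha = 0.1. fail to reject H0.

rho = -0.0857, p = 0.871743, fail to reject H0 at alpha = 0.1.


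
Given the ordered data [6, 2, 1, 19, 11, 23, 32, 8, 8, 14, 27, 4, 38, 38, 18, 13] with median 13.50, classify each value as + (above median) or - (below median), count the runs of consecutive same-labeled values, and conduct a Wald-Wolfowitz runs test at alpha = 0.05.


Step 1: Compute median = 13.50; label A = above, B = below.
Labels in order: BBBABAABBAABAAAB  (n_A = 8, n_B = 8)
Step 2: Count runs R = 9.
Step 3: Under H0 (random ordering), E[R] = 2*n_A*n_B/(n_A+n_B) + 1 = 2*8*8/16 + 1 = 9.0000.
        Var[R] = 2*n_A*n_B*(2*n_A*n_B - n_A - n_B) / ((n_A+n_B)^2 * (n_A+n_B-1)) = 14336/3840 = 3.7333.
        SD[R] = 1.9322.
Step 4: R = E[R], so z = 0 with no continuity correction.
Step 5: Two-sided p-value via normal approximation = 2*(1 - Phi(|z|)) = 1.000000.
Step 6: alpha = 0.05. fail to reject H0.

R = 9, z = 0.0000, p = 1.000000, fail to reject H0.


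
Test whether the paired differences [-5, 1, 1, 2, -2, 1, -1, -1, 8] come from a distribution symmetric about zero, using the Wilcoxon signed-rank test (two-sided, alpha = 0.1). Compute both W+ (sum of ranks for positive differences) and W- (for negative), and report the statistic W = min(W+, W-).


Step 1: Drop any zero differences (none here) and take |d_i|.
|d| = [5, 1, 1, 2, 2, 1, 1, 1, 8]
Step 2: Midrank |d_i| (ties get averaged ranks).
ranks: |5|->8, |1|->3, |1|->3, |2|->6.5, |2|->6.5, |1|->3, |1|->3, |1|->3, |8|->9
Step 3: Attach original signs; sum ranks with positive sign and with negative sign.
W+ = 3 + 3 + 6.5 + 3 + 9 = 24.5
W- = 8 + 6.5 + 3 + 3 = 20.5
(Check: W+ + W- = 45 should equal n(n+1)/2 = 45.)
Step 4: Test statistic W = min(W+, W-) = 20.5.
Step 5: Ties in |d|, so use the tie-corrected normal approximation.
        E[W] = n(n+1)/4 = 9*10/4 = 22.5.
        Tie groups: |d|=1 (t=5), |d|=2 (t=2); sum(t^3 - t) = 126.
        Var[W] = n(n+1)(2n+1)/24 - sum(t^3-t)/48 = 1710/24 - 126/48 = 68.625.
        z = (W - E[W]) / sqrt(Var[W]) = (20.5 - 22.5) / 8.2840 = -0.2414.
        Two-sided p = 2*Phi(z) = 0.809223.
Step 6: alpha = 0.1. fail to reject H0.

W+ = 24.5, W- = 20.5, W = min = 20.5, p = 0.809223, fail to reject H0.


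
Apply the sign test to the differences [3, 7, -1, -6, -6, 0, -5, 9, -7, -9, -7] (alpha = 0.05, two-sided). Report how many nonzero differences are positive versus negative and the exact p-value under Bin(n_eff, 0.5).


Step 1: Discard zero differences. Original n = 11; n_eff = number of nonzero differences = 10.
Nonzero differences (with sign): +3, +7, -1, -6, -6, -5, +9, -7, -9, -7
Step 2: Count signs: positive = 3, negative = 7.
Step 3: Under H0: P(positive) = 0.5, so the number of positives S ~ Bin(10, 0.5).
Step 4: Two-sided exact p-value = sum of Bin(10,0.5) probabilities at or below the observed probability = 0.343750.
Step 5: alpha = 0.05. fail to reject H0.

n_eff = 10, pos = 3, neg = 7, p = 0.343750, fail to reject H0.


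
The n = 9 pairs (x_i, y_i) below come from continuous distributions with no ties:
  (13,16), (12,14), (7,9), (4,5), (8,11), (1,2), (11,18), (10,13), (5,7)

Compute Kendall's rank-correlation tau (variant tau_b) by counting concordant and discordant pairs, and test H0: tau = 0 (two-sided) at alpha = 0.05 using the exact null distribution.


Step 1: Enumerate the 36 unordered pairs (i,j) with i<j and classify each by sign(x_j-x_i) * sign(y_j-y_i).
  (1,2):dx=-1,dy=-2->C; (1,3):dx=-6,dy=-7->C; (1,4):dx=-9,dy=-11->C; (1,5):dx=-5,dy=-5->C
  (1,6):dx=-12,dy=-14->C; (1,7):dx=-2,dy=+2->D; (1,8):dx=-3,dy=-3->C; (1,9):dx=-8,dy=-9->C
  (2,3):dx=-5,dy=-5->C; (2,4):dx=-8,dy=-9->C; (2,5):dx=-4,dy=-3->C; (2,6):dx=-11,dy=-12->C
  (2,7):dx=-1,dy=+4->D; (2,8):dx=-2,dy=-1->C; (2,9):dx=-7,dy=-7->C; (3,4):dx=-3,dy=-4->C
  (3,5):dx=+1,dy=+2->C; (3,6):dx=-6,dy=-7->C; (3,7):dx=+4,dy=+9->C; (3,8):dx=+3,dy=+4->C
  (3,9):dx=-2,dy=-2->C; (4,5):dx=+4,dy=+6->C; (4,6):dx=-3,dy=-3->C; (4,7):dx=+7,dy=+13->C
  (4,8):dx=+6,dy=+8->C; (4,9):dx=+1,dy=+2->C; (5,6):dx=-7,dy=-9->C; (5,7):dx=+3,dy=+7->C
  (5,8):dx=+2,dy=+2->C; (5,9):dx=-3,dy=-4->C; (6,7):dx=+10,dy=+16->C; (6,8):dx=+9,dy=+11->C
  (6,9):dx=+4,dy=+5->C; (7,8):dx=-1,dy=-5->C; (7,9):dx=-6,dy=-11->C; (8,9):dx=-5,dy=-6->C
Step 2: C = 34, D = 2, total pairs = 36.
Step 3: tau = (C - D)/(n(n-1)/2) = (34 - 2)/36 = 0.888889.
Step 4: Exact two-sided p-value (enumerate n! = 362880 permutations of y under H0): p = 0.000243.
Step 5: alpha = 0.05. reject H0.

tau_b = 0.8889 (C=34, D=2), p = 0.000243, reject H0.


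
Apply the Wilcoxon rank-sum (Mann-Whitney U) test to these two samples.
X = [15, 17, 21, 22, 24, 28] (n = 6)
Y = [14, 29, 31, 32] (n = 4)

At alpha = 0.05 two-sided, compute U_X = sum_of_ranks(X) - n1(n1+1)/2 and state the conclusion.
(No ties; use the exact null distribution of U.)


Step 1: Combine and sort all 10 observations; assign midranks.
sorted (value, group): (14,Y), (15,X), (17,X), (21,X), (22,X), (24,X), (28,X), (29,Y), (31,Y), (32,Y)
ranks: 14->1, 15->2, 17->3, 21->4, 22->5, 24->6, 28->7, 29->8, 31->9, 32->10
Step 2: Rank sum for X: R1 = 2 + 3 + 4 + 5 + 6 + 7 = 27.
Step 3: U_X = R1 - n1(n1+1)/2 = 27 - 6*7/2 = 27 - 21 = 6.
       U_Y = n1*n2 - U_X = 24 - 6 = 18.
Step 4: No ties, so the exact null distribution of U (based on enumerating the C(10,6) = 210 equally likely rank assignments) gives the two-sided p-value.
Step 5: p-value = 0.257143; compare to alpha = 0.05. fail to reject H0.

U_X = 6, p = 0.257143, fail to reject H0 at alpha = 0.05.
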